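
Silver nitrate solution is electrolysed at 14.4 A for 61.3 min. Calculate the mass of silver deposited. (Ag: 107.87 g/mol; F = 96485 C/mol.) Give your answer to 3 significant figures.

Q = It = 14.4 × 3678 = 52960 C
n(e⁻) = Q/F = 52960/96485 = 0.5489 mol
Ag⁺ + e⁻ → Ag, so n(Ag) = 0.5489 mol
m = 0.5489 × 107.87 = 59.2 g

59.2 g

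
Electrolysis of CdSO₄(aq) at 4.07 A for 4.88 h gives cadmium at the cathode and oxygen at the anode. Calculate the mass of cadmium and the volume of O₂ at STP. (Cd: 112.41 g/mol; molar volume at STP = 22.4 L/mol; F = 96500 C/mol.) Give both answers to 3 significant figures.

41.6 g Cd; 4.15 L O₂

Q = 4.07 × 17568 = 71500 C; n(e⁻) = 71500 / 96500 = 0.7409 mol
Cathode: Cd²⁺ + 2e⁻ → Cd → n(Cd) = 0.7409/2 = 0.3705 mol → 41.6 g
Anode: 2H₂O → O₂ + 4H⁺ + 4e⁻ → n(O₂) = 0.7409/4 = 0.1852 mol → 4.15 L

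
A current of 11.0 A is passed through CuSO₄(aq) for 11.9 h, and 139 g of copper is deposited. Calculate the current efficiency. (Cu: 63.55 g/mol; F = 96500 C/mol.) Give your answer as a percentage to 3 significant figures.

Q = 11.0 × 42840 = 4.712×10^5 C
n(e⁻) = 4.712×10^5 / 96500 = 4.883 mol
Cu²⁺ + 2e⁻ → Cu, so theoretical n(Cu) = 2.442 mol → 155.2 g
Efficiency = 139 / 155.2 = 0.8956 = 89.6%

89.6%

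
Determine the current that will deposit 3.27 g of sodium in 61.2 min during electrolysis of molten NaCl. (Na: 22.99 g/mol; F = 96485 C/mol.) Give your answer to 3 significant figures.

3.74 A

n(Na) = 3.27 / 22.99 = 0.1422 mol
Na⁺ + e⁻ → Na, so n(e⁻) = 0.1422 mol
Q = 0.1422 × 96485 = 13720 C
I = Q / t = 13720 / 3672 s = 3.74 A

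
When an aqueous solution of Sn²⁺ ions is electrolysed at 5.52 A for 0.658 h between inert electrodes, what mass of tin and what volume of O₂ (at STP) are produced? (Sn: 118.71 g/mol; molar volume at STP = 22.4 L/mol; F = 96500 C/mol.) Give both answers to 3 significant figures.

Q = 5.52 × 2368.8 = 13080 C; n(e⁻) = 13080 / 96500 = 0.1355 mol
Cathode: Sn²⁺ + 2e⁻ → Sn → n(Sn) = 0.1355/2 = 0.06775 mol → 8.04 g
Anode: 2H₂O → O₂ + 4H⁺ + 4e⁻ → n(O₂) = 0.1355/4 = 0.03388 mol → 0.759 L

8.04 g Sn; 0.759 L O₂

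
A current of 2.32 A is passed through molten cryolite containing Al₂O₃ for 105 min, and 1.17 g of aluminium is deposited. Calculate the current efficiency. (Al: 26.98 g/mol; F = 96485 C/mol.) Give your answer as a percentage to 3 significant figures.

85.9%

Q = 2.32 × 6300 = 14620 C
n(e⁻) = 14620 / 96485 = 0.1515 mol
Al³⁺ + 3e⁻ → Al, so theoretical n(Al) = 0.05050 mol → 1.362 g
Efficiency = 1.17 / 1.362 = 0.8590 = 85.9%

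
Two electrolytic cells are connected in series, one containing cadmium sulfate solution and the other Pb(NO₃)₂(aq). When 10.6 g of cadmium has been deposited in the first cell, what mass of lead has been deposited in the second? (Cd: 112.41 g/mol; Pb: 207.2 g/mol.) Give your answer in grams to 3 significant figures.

19.5 g

n(Cd) = 10.6 / 112.41 = 0.09430 mol
Cd²⁺ + 2e⁻ → Cd, so n(e⁻) = 2 × 0.09430 = 0.1886 mol
Same current for the same time ⇒ same n(e⁻) = 0.1886 mol in both cells.
Pb²⁺ + 2e⁻ → Pb, so n(Pb) = 0.1886 / 2 = 0.09430 mol
m(Pb) = 0.09430 × 207.2 = 19.5 g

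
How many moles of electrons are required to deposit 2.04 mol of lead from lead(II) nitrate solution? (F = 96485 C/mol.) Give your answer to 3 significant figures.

4.08 mol

Pb²⁺ + 2e⁻ → Pb, so n(e⁻) = 2 × 2.04 = 4.080 mol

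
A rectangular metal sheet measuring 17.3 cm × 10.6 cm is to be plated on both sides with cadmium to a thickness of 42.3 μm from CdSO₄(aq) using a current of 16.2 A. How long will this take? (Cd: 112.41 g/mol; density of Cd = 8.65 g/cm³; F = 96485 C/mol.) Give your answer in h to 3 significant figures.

0.395 h

Plated area = 2 × 17.3 × 10.6 = 366.8 cm²
Volume = 366.8 × 42.3×10⁻⁴ cm = 1.552 cm³
m(Cd) = 1.552 × 8.65 = 13.42 g
n(Cd) = 13.42 / 112.41 = 0.1194 mol; n(e⁻) = 2 × 0.1194 = 0.2388 mol
Q = 0.2388 × 96485 = 23040 C
t = 23040 / 16.2 = 1422 s = 0.395 h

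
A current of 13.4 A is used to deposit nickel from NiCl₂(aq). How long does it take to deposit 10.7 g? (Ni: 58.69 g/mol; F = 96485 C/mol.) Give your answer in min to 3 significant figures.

43.8 min

n(Ni) = 10.7 / 58.69 = 0.1823 mol
Ni²⁺ + 2e⁻ → Ni, so n(e⁻) = 2 × 0.1823 = 0.3646 mol
Q = 0.3646 × 96485 = 35180 C
t = Q / I = 35180 / 13.4 = 2625 s = 43.8 min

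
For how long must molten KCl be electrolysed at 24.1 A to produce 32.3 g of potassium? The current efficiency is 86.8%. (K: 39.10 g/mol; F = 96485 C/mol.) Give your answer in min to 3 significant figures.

63.5 min

n(K) = 32.3 / 39.10 = 0.8261 mol
K⁺ + e⁻ → K, so n(e⁻) = 0.8261 mol
Q = 0.8261 × 96485 / 0.868 = 91830 C
t = Q / I = 91830 / 24.1 = 3810 s = 63.5 min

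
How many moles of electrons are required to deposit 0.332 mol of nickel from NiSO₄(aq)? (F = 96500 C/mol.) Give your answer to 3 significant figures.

Ni²⁺ + 2e⁻ → Ni, so n(e⁻) = 2 × 0.332 = 0.6640 mol

0.664 mol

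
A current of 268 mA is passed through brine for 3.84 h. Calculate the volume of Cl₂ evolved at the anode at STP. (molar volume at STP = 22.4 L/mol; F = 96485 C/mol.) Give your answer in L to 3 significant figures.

0.430 L

Q = It = 0.268 × 13824 = 3705 C
Moles of electrons = 3705 / 96485 = 0.03840 mol
2Cl⁻ → Cl₂ + 2e⁻, so n(Cl₂) = 0.03840 / 2 = 0.01920 mol
V = 0.01920 × 22.4 = 0.4301 L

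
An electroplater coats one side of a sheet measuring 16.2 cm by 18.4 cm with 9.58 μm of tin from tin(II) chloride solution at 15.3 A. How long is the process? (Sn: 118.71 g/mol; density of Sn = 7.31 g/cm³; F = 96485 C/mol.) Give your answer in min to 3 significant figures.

Plated area = 16.2 × 18.4 = 298.1 cm²
Volume = 298.1 × 9.58×10⁻⁴ cm = 0.2856 cm³
m(Sn) = 0.2856 × 7.31 = 2.088 g
n(Sn) = 2.088 / 118.71 = 0.01759 mol; n(e⁻) = 2 × 0.01759 = 0.03518 mol
Q = 0.03518 × 96485 = 3394 C
t = 3394 / 15.3 = 221.8 s = 3.70 min

3.70 min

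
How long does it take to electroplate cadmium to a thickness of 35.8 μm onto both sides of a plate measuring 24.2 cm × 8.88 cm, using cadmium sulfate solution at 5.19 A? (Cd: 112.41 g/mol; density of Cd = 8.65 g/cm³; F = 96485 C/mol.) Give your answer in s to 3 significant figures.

4400 s

Plated area = 2 × 24.2 × 8.88 = 429.8 cm²
Volume = 429.8 × 35.8×10⁻⁴ cm = 1.539 cm³
m(Cd) = 1.539 × 8.65 = 13.31 g
n(Cd) = 13.31 / 112.41 = 0.1184 mol; n(e⁻) = 2 × 0.1184 = 0.2368 mol
Q = 0.2368 × 96485 = 22850 C
t = 22850 / 5.19 = 4403 s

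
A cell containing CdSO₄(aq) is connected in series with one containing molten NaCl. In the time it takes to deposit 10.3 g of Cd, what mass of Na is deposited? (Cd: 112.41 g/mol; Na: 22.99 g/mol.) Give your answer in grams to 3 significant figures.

4.21 g

n(Cd) = 10.3 / 112.41 = 0.09163 mol
Cd²⁺ + 2e⁻ → Cd, so n(e⁻) = 2 × 0.09163 = 0.1833 mol
Since the cells are in series, n(e⁻) in the Na cell is also 0.1833 mol.
Na⁺ + e⁻ → Na, so n(Na) = 0.1833 mol
m(Na) = 0.1833 × 22.99 = 4.21 g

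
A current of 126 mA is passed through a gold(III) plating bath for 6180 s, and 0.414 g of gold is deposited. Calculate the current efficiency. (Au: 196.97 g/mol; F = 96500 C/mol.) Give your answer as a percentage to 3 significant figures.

78.1%

Q = 0.126 × 6180 = 778.7 C
n(e⁻) = 778.7 / 96500 = 0.008069 mol
Au³⁺ + 3e⁻ → Au, so theoretical n(Au) = 0.002690 mol → 0.5298 g
Efficiency = 0.414 / 0.5298 = 0.7814 = 78.1%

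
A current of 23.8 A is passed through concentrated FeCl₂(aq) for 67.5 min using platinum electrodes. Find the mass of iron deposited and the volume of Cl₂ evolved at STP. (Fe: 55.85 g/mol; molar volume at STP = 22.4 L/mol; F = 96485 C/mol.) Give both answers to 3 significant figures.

Q = 23.8 × 4050 = 96390 C; n(e⁻) = 96390 / 96485 = 0.9990 mol
Cathode: Fe²⁺ + 2e⁻ → Fe → n(Fe) = 0.9990/2 = 0.4995 mol → 27.9 g
Anode: 2Cl⁻ → Cl₂ + 2e⁻ → n(Cl₂) = 0.9990/2 = 0.4995 mol → 11.2 L

27.9 g Fe; 11.2 L Cl₂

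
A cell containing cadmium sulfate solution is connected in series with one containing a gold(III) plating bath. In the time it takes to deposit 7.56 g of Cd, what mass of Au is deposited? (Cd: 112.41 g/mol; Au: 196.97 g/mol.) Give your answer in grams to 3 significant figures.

n(Cd) = 7.56 / 112.41 = 0.06725 mol
Cd²⁺ + 2e⁻ → Cd, so n(e⁻) = 2 × 0.06725 = 0.1345 mol
Since the cells are in series, n(e⁻) in the Au cell is also 0.1345 mol.
Au³⁺ + 3e⁻ → Au, so n(Au) = 0.1345 / 3 = 0.04483 mol
m(Au) = 0.04483 × 196.97 = 8.83 g

8.83 g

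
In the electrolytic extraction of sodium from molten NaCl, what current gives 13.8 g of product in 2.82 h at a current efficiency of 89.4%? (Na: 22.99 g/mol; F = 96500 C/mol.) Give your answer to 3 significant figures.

n(Na) = 13.8 / 22.99 = 0.6003 mol
Na⁺ + e⁻ → Na, so n(e⁻) = 0.6003 mol
Q = 0.6003 × 96500 / 0.894 = 64800 C
I = Q / t = 64800 / 10152 s = 6.38 A

6.38 A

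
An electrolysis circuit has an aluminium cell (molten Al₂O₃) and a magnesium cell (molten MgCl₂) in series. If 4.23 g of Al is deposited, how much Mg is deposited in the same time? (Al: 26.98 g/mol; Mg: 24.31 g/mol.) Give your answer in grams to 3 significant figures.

5.72 g

n(Al) = 4.23 / 26.98 = 0.1568 mol
Al³⁺ + 3e⁻ → Al, so n(e⁻) = 3 × 0.1568 = 0.4704 mol
The cells are in series, so the same charge (and hence the same n(e⁻) = 0.4704 mol) passes through both.
Mg²⁺ + 2e⁻ → Mg, so n(Mg) = 0.4704 / 2 = 0.2352 mol
m(Mg) = 0.2352 × 24.31 = 5.72 g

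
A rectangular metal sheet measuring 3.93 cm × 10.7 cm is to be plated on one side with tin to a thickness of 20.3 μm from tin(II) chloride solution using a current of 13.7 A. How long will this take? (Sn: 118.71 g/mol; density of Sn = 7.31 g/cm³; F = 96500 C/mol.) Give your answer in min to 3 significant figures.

Plated area = 3.93 × 10.7 = 42.05 cm²
Volume = 42.05 × 20.3×10⁻⁴ cm = 0.08536 cm³
m(Sn) = 0.08536 × 7.31 = 0.6240 g
n(Sn) = 0.6240 / 118.71 = 0.005257 mol; n(e⁻) = 2 × 0.005257 = 0.01051 mol
Q = 0.01051 × 96500 = 1014 C
t = 1014 / 13.7 = 74.01 s = 1.23 min

1.23 min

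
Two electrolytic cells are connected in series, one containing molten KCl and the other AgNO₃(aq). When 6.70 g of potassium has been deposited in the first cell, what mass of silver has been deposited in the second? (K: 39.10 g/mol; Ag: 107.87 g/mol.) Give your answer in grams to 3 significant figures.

n(K) = 6.70 / 39.10 = 0.1714 mol
K⁺ + e⁻ → K, so n(e⁻) = 0.1714 mol
Same current for the same time ⇒ same n(e⁻) = 0.1714 mol in both cells.
Ag⁺ + e⁻ → Ag, so n(Ag) = 0.1714 mol
m(Ag) = 0.1714 × 107.87 = 18.5 g

18.5 g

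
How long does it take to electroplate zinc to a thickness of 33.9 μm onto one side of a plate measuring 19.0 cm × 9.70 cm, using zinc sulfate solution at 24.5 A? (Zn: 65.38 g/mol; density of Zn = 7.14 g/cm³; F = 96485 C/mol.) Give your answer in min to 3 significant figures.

8.96 min

Plated area = 19.0 × 9.70 = 184.3 cm²
Volume = 184.3 × 33.9×10⁻⁴ cm = 0.6248 cm³
m(Zn) = 0.6248 × 7.14 = 4.461 g
n(Zn) = 4.461 / 65.38 = 0.06823 mol; n(e⁻) = 2 × 0.06823 = 0.1365 mol
Q = 0.1365 × 96485 = 13170 C
t = 13170 / 24.5 = 537.6 s = 8.96 min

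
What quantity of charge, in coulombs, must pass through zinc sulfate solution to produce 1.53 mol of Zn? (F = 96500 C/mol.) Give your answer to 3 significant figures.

Zn²⁺ + 2e⁻ → Zn, so n(e⁻) = 2 × 1.53 = 3.060 mol
Q = 3.060 × 96500 = 2.953×10^5 C

2.95×10^5 C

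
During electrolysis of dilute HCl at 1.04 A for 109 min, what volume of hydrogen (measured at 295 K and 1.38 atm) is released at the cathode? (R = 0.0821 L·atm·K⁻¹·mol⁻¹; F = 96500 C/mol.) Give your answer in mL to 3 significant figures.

619 mL

Q = 1.04 A × 6540 s = 6802 C
Moles of electrons = 6802 / 96500 = 0.07049 mol
2H⁺ + 2e⁻ → H₂, so n(H₂) = 0.07049 / 2 = 0.03525 mol
V = nRT/P = 0.03525 × 0.0821 × 295 / 1.38 = 0.6187 L
= 619 mL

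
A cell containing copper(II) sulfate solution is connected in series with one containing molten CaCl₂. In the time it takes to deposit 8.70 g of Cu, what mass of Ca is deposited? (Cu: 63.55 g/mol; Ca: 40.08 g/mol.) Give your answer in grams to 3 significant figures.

5.49 g

n(Cu) = 8.70 / 63.55 = 0.1369 mol
Cu²⁺ + 2e⁻ → Cu, so n(e⁻) = 2 × 0.1369 = 0.2738 mol
The cells are in series, so the same charge (and hence the same n(e⁻) = 0.2738 mol) passes through both.
Ca²⁺ + 2e⁻ → Ca, so n(Ca) = 0.2738 / 2 = 0.1369 mol
m(Ca) = 0.1369 × 40.08 = 5.49 g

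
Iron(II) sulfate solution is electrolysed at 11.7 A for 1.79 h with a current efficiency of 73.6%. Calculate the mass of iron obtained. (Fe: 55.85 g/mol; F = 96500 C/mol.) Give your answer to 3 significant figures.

Q = 11.7 × 6444 = 75390 C
n(e⁻) = 75390 / 96500 = 0.7812 mol
Fe²⁺ + 2e⁻ → Fe, so theoretical m(Fe) = 0.3906 × 55.85 = 21.82 g
Actual mass = 73.6% × 21.82 = 16.1 g

16.1 g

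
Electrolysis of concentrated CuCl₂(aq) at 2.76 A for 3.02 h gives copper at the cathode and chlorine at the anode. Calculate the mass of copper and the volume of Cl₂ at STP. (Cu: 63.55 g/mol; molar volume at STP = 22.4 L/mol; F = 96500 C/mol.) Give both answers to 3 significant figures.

9.88 g Cu; 3.48 L Cl₂

Q = 2.76 × 10872 = 30010 C; n(e⁻) = 30010 / 96500 = 0.3110 mol
Cathode: Cu²⁺ + 2e⁻ → Cu → n(Cu) = 0.3110/2 = 0.1555 mol → 9.88 g
Anode: 2Cl⁻ → Cl₂ + 2e⁻ → n(Cl₂) = 0.3110/2 = 0.1555 mol → 3.48 L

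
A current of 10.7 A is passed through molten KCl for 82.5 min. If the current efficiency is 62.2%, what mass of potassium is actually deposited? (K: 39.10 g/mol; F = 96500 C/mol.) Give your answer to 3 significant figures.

13.3 g

Q = 10.7 × 4950 = 52970 C
n(e⁻) = 52970 / 96500 = 0.5489 mol
K⁺ + e⁻ → K, so theoretical m(K) = 0.5489 × 39.10 = 21.46 g
Actual mass = 62.2% × 21.46 = 13.3 g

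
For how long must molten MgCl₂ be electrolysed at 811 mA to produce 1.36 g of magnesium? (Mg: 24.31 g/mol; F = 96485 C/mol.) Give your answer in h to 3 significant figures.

3.70 h

n(Mg) = 1.36 / 24.31 = 0.05594 mol
Mg²⁺ + 2e⁻ → Mg, so n(e⁻) = 2 × 0.05594 = 0.1119 mol
Q = 0.1119 × 96485 = 10800 C
t = Q / I = 10800 / 0.811 = 13320 s = 3.70 h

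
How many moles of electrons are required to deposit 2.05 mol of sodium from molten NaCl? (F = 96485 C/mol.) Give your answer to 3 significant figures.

Na⁺ + e⁻ → Na, so n(e⁻) = 1 × 2.05 = 2.050 mol

2.05 mol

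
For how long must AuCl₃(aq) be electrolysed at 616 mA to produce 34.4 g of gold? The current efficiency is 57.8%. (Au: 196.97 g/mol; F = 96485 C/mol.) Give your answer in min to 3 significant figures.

n(Au) = 34.4 / 196.97 = 0.1746 mol
Au³⁺ + 3e⁻ → Au, so n(e⁻) = 3 × 0.1746 = 0.5238 mol
Q = 0.5238 × 96485 / 0.578 = 87440 C
t = Q / I = 87440 / 0.616 = 1.419×10^5 s = 2370 min

2370 min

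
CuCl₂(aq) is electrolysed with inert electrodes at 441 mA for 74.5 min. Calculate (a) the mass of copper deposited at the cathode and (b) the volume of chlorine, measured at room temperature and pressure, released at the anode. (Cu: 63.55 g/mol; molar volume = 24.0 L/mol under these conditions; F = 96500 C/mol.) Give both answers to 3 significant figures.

0.649 g Cu; 0.245 L Cl₂

Q = 0.441 × 4470 = 1971 C; n(e⁻) = 1971 / 96500 = 0.02042 mol
Cathode: Cu²⁺ + 2e⁻ → Cu → n(Cu) = 0.02042/2 = 0.01021 mol → 0.649 g
Anode: 2Cl⁻ → Cl₂ + 2e⁻ → n(Cl₂) = 0.02042/2 = 0.01021 mol → 0.245 L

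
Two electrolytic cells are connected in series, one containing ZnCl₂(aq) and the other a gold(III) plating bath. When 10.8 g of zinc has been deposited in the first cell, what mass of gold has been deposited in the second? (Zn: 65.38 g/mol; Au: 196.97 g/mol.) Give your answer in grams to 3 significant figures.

n(Zn) = 10.8 / 65.38 = 0.1652 mol
Zn²⁺ + 2e⁻ → Zn, so n(e⁻) = 2 × 0.1652 = 0.3304 mol
The cells are in series, so the same charge (and hence the same n(e⁻) = 0.3304 mol) passes through both.
Au³⁺ + 3e⁻ → Au, so n(Au) = 0.3304 / 3 = 0.1101 mol
m(Au) = 0.1101 × 196.97 = 21.7 g

21.7 g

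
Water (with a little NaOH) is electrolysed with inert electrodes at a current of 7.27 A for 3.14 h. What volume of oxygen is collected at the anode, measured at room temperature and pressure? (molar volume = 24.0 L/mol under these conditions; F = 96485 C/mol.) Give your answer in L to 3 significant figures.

5.11 L

Q = It = 7.27 × 11304 = 82180 C
n(e⁻) = 82180 / 96485 = 0.8517 mol
2H₂O → O₂ + 4H⁺ + 4e⁻, so n(O₂) = 0.8517 / 4 = 0.2129 mol
V = 0.2129 × 24.0 = 5.110 L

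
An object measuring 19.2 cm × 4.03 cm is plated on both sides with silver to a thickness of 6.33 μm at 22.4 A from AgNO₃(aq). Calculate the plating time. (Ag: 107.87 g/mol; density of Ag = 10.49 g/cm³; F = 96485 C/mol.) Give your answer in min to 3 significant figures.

0.684 min

Plated area = 2 × 19.2 × 4.03 = 154.8 cm²
Volume = 154.8 × 6.33×10⁻⁴ cm = 0.09799 cm³
m(Ag) = 0.09799 × 10.49 = 1.028 g
n(Ag) = 1.028 / 107.87 = 0.009530 mol; n(e⁻) = 0.009530 mol
Q = 0.009530 × 96485 = 919.5 C
t = 919.5 / 22.4 = 41.05 s = 0.684 min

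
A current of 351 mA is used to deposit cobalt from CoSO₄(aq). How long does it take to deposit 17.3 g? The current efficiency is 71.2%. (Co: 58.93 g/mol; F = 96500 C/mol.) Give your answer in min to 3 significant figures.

3780 min

n(Co) = 17.3 / 58.93 = 0.2936 mol
Co²⁺ + 2e⁻ → Co, so n(e⁻) = 2 × 0.2936 = 0.5872 mol
Q = 0.5872 × 96500 / 0.712 = 79590 C
t = Q / I = 79590 / 0.351 = 2.268×10^5 s = 3780 min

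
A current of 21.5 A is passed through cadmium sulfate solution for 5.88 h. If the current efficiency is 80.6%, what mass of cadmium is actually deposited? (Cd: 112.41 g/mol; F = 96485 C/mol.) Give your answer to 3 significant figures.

Q = 21.5 × 21168 = 4.551×10^5 C
n(e⁻) = 4.551×10^5 / 96485 = 4.717 mol
Cd²⁺ + 2e⁻ → Cd, so theoretical m(Cd) = 2.359 × 112.41 = 265.2 g
Actual mass = 80.6% × 265.2 = 214 g

214 g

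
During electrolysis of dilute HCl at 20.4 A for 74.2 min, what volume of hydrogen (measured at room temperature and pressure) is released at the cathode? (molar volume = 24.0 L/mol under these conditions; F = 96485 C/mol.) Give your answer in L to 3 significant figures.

Q = It = 20.4 × 4452 = 90820 C
Moles of electrons = 90820 / 96485 = 0.9413 mol
2H⁺ + 2e⁻ → H₂, so n(H₂) = 0.9413 / 2 = 0.4707 mol
V = 0.4707 × 24.0 = 11.30 L

11.3 L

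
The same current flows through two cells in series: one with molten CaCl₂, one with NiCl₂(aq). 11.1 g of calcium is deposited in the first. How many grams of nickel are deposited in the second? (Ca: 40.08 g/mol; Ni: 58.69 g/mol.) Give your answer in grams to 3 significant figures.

n(Ca) = 11.1 / 40.08 = 0.2769 mol
Ca²⁺ + 2e⁻ → Ca, so n(e⁻) = 2 × 0.2769 = 0.5538 mol
Same current for the same time ⇒ same n(e⁻) = 0.5538 mol in both cells.
Ni²⁺ + 2e⁻ → Ni, so n(Ni) = 0.5538 / 2 = 0.2769 mol
m(Ni) = 0.2769 × 58.69 = 16.3 g

16.3 g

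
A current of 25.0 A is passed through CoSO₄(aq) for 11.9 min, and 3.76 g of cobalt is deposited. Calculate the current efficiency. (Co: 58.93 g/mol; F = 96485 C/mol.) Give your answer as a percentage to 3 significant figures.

Q = 25.0 × 714 = 17850 C
n(e⁻) = 17850 / 96485 = 0.1850 mol
Co²⁺ + 2e⁻ → Co, so theoretical n(Co) = 0.09250 mol → 5.451 g
Efficiency = 3.76 / 5.451 = 0.6898 = 69.0%

69.0%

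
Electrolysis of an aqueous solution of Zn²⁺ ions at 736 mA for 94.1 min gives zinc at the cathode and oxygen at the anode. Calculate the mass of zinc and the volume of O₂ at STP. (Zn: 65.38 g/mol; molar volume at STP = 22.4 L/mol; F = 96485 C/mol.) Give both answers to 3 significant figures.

1.41 g Zn; 0.241 L O₂

Q = 0.736 × 5646 = 4155 C; n(e⁻) = 4155 / 96485 = 0.04306 mol
Cathode: Zn²⁺ + 2e⁻ → Zn → n(Zn) = 0.04306/2 = 0.02153 mol → 1.41 g
Anode: 2H₂O → O₂ + 4H⁺ + 4e⁻ → n(O₂) = 0.04306/4 = 0.01077 mol → 0.241 L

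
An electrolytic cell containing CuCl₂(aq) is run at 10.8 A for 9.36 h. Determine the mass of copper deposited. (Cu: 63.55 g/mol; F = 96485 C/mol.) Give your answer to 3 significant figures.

Q = 10.8 A × 33696 s = 3.639×10^5 C
n(e⁻) = 3.639×10^5 / 96485 = 3.772 mol
Cu²⁺ + 2e⁻ → Cu, so n(Cu) = 3.772 / 2 = 1.886 mol
m = 1.886 × 63.55 = 120 g

120 g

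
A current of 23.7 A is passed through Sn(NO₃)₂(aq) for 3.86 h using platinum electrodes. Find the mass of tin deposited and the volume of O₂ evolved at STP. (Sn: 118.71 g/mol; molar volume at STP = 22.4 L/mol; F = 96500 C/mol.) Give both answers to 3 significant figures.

Q = 23.7 × 13896 = 3.293×10^5 C; n(e⁻) = 3.293×10^5 / 96500 = 3.412 mol
Cathode: Sn²⁺ + 2e⁻ → Sn → n(Sn) = 3.412/2 = 1.706 mol → 203 g
Anode: 2H₂O → O₂ + 4H⁺ + 4e⁻ → n(O₂) = 3.412/4 = 0.8530 mol → 19.1 L

203 g Sn; 19.1 L O₂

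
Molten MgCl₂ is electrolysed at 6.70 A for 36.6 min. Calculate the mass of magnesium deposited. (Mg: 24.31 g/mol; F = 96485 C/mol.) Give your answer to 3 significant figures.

Q = 6.70 A × 2196 s = 14710 C
n(e⁻) = 14710 / 96485 = 0.1525 mol
Mg²⁺ + 2e⁻ → Mg, so n(Mg) = 0.1525 / 2 = 0.07625 mol
m = 0.07625 × 24.31 = 1.85 g

1.85 g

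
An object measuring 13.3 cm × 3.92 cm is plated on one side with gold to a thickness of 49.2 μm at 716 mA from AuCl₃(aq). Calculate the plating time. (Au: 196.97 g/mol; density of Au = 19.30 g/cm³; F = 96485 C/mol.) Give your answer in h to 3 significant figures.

2.82 h

Plated area = 13.3 × 3.92 = 52.14 cm²
Volume = 52.14 × 49.2×10⁻⁴ cm = 0.2565 cm³
m(Au) = 0.2565 × 19.30 = 4.950 g
n(Au) = 4.950 / 196.97 = 0.02513 mol; n(e⁻) = 3 × 0.02513 = 0.07539 mol
Q = 0.07539 × 96485 = 7274 C
t = 7274 / 0.716 = 10160 s = 2.82 h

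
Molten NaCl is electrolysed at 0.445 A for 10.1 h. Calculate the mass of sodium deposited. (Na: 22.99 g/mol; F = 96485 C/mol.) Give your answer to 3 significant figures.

Charge passed = 0.445 × 36360 = 16180 C
n(e⁻) = 16180 / 96485 = 0.1677 mol
Na⁺ + e⁻ → Na, so n(Na) = 0.1677 mol
m = 0.1677 × 22.99 = 3.86 g

3.86 g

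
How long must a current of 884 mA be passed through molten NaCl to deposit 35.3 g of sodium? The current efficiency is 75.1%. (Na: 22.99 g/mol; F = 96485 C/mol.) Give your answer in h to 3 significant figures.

n(Na) = 35.3 / 22.99 = 1.535 mol
Na⁺ + e⁻ → Na, so n(e⁻) = 1.535 mol
Q = 1.535 × 96485 / 0.751 = 1.972×10^5 C
t = Q / I = 1.972×10^5 / 0.884 = 2.231×10^5 s = 62.0 h

62.0 h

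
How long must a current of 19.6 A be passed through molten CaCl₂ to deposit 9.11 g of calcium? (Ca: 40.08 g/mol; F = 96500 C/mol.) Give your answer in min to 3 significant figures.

n(Ca) = 9.11 / 40.08 = 0.2273 mol
Ca²⁺ + 2e⁻ → Ca, so n(e⁻) = 2 × 0.2273 = 0.4546 mol
Q = 0.4546 × 96500 = 43870 C
t = Q / I = 43870 / 19.6 = 2238 s = 37.3 min

37.3 min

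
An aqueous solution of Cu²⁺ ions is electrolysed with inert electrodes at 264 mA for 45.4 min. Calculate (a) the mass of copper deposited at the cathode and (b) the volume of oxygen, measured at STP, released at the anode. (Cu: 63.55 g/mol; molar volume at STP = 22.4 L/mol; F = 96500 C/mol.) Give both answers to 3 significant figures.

Q = 0.264 × 2724 = 719.1 C; n(e⁻) = 719.1 / 96500 = 0.007452 mol
Cathode: Cu²⁺ + 2e⁻ → Cu → n(Cu) = 0.007452/2 = 0.003726 mol → 0.237 g
Anode: 2H₂O → O₂ + 4H⁺ + 4e⁻ → n(O₂) = 0.007452/4 = 0.001863 mol → 0.0417 L

0.237 g Cu; 0.0417 L O₂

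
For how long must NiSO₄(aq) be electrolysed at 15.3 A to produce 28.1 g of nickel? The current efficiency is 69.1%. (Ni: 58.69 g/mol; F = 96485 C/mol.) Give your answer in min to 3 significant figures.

146 min

n(Ni) = 28.1 / 58.69 = 0.4788 mol
Ni²⁺ + 2e⁻ → Ni, so n(e⁻) = 2 × 0.4788 = 0.9576 mol
Q = 0.9576 × 96485 / 0.691 = 1.337×10^5 C
t = Q / I = 1.337×10^5 / 15.3 = 8739 s = 146 min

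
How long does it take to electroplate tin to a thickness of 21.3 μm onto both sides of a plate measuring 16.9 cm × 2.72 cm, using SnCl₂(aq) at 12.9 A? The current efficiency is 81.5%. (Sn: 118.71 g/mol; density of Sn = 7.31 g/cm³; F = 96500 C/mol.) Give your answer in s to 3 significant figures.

221 s

Plated area = 2 × 16.9 × 2.72 = 91.94 cm²
Volume = 91.94 × 21.3×10⁻⁴ cm = 0.1958 cm³
m(Sn) = 0.1958 × 7.31 = 1.431 g
n(Sn) = 1.431 / 118.71 = 0.01205 mol; n(e⁻) = 2 × 0.01205 = 0.02410 mol
Q = 0.02410 × 96500 / 0.815 = 2854 C
t = 2854 / 12.9 = 221.2 s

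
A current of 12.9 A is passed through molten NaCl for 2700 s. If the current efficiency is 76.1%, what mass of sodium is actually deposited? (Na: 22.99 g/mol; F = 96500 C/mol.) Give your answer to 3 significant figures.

6.31 g

Q = 12.9 × 2700 = 34830 C
n(e⁻) = 34830 / 96500 = 0.3609 mol
Na⁺ + e⁻ → Na, so theoretical m(Na) = 0.3609 × 22.99 = 8.297 g
Actual mass = 76.1% × 8.297 = 6.31 g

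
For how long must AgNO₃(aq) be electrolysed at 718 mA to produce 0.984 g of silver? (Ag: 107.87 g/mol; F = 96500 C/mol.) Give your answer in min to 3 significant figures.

20.4 min

n(Ag) = 0.984 / 107.87 = 0.009122 mol
Ag⁺ + e⁻ → Ag, so n(e⁻) = 0.009122 mol
Q = 0.009122 × 96500 = 880.3 C
t = Q / I = 880.3 / 0.718 = 1226 s = 20.4 min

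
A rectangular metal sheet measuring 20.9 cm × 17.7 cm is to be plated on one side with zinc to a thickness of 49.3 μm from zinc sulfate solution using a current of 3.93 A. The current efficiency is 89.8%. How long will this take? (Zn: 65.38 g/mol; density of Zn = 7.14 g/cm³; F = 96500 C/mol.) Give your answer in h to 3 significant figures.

3.03 h

Plated area = 20.9 × 17.7 = 369.9 cm²
Volume = 369.9 × 49.3×10⁻⁴ cm = 1.824 cm³
m(Zn) = 1.824 × 7.14 = 13.02 g
n(Zn) = 13.02 / 65.38 = 0.1991 mol; n(e⁻) = 2 × 0.1991 = 0.3982 mol
Q = 0.3982 × 96500 / 0.898 = 42790 C
t = 42790 / 3.93 = 10890 s = 3.03 h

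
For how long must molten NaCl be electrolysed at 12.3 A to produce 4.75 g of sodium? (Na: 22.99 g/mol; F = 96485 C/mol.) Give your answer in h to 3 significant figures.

n(Na) = 4.75 / 22.99 = 0.2066 mol
Na⁺ + e⁻ → Na, so n(e⁻) = 0.2066 mol
Q = 0.2066 × 96485 = 19930 C
t = Q / I = 19930 / 12.3 = 1620 s = 0.450 h

0.450 h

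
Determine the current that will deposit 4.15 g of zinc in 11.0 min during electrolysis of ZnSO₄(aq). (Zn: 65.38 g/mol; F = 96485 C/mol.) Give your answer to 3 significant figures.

18.6 A

n(Zn) = 4.15 / 65.38 = 0.06348 mol
Zn²⁺ + 2e⁻ → Zn, so n(e⁻) = 2 × 0.06348 = 0.1270 mol
Q = 0.1270 × 96485 = 12250 C
I = Q / t = 12250 / 660 s = 18.6 A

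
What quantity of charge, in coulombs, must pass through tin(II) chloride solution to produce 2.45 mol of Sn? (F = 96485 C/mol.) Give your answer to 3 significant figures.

4.73×10^5 C

Sn²⁺ + 2e⁻ → Sn, so n(e⁻) = 2 × 2.45 = 4.900 mol
Q = 4.900 × 96485 = 4.728×10^5 C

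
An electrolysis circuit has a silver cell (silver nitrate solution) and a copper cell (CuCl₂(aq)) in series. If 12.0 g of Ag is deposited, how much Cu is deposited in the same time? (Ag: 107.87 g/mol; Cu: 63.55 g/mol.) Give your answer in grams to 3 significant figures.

n(Ag) = 12.0 / 107.87 = 0.1112 mol
Ag⁺ + e⁻ → Ag, so n(e⁻) = 0.1112 mol
In series, the same 0.1112 mol of electrons flows through the second cell.
Cu²⁺ + 2e⁻ → Cu, so n(Cu) = 0.1112 / 2 = 0.05560 mol
m(Cu) = 0.05560 × 63.55 = 3.53 g

3.53 g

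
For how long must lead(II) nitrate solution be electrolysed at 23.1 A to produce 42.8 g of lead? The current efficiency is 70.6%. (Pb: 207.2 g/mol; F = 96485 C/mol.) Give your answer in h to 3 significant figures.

0.679 h

n(Pb) = 42.8 / 207.2 = 0.2066 mol
Pb²⁺ + 2e⁻ → Pb, so n(e⁻) = 2 × 0.2066 = 0.4132 mol
Q = 0.4132 × 96485 / 0.706 = 56470 C
t = Q / I = 56470 / 23.1 = 2445 s = 0.679 h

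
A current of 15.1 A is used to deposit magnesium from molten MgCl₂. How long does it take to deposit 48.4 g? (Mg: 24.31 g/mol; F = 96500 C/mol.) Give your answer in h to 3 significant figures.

n(Mg) = 48.4 / 24.31 = 1.991 mol
Mg²⁺ + 2e⁻ → Mg, so n(e⁻) = 2 × 1.991 = 3.982 mol
Q = 3.982 × 96500 = 3.843×10^5 C
t = Q / I = 3.843×10^5 / 15.1 = 25450 s = 7.07 h

7.07 h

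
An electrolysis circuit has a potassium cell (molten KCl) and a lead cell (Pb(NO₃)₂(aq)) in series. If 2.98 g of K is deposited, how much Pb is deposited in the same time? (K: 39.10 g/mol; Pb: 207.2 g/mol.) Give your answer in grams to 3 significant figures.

7.90 g

n(K) = 2.98 / 39.10 = 0.07621 mol
K⁺ + e⁻ → K, so n(e⁻) = 0.07621 mol
The cells are in series, so the same charge (and hence the same n(e⁻) = 0.07621 mol) passes through both.
Pb²⁺ + 2e⁻ → Pb, so n(Pb) = 0.07621 / 2 = 0.03811 mol
m(Pb) = 0.03811 × 207.2 = 7.90 g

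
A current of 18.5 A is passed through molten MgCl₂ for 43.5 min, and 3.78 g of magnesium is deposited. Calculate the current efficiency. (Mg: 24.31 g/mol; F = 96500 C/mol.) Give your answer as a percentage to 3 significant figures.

Q = 18.5 × 2610 = 48290 C
n(e⁻) = 48290 / 96500 = 0.5004 mol
Mg²⁺ + 2e⁻ → Mg, so theoretical n(Mg) = 0.2502 mol → 6.082 g
Efficiency = 3.78 / 6.082 = 0.6215 = 62.2%

62.2%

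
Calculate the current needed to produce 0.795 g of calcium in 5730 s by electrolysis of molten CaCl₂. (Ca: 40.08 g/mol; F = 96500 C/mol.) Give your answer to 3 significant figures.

0.668 A

n(Ca) = 0.795 / 40.08 = 0.01984 mol
Ca²⁺ + 2e⁻ → Ca, so n(e⁻) = 2 × 0.01984 = 0.03968 mol
Q = 0.03968 × 96500 = 3829 C
I = Q / t = 3829 / 5730 s = 0.668 A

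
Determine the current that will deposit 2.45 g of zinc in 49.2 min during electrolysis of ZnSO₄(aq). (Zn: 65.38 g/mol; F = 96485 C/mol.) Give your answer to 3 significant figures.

n(Zn) = 2.45 / 65.38 = 0.03747 mol
Zn²⁺ + 2e⁻ → Zn, so n(e⁻) = 2 × 0.03747 = 0.07494 mol
Q = 0.07494 × 96485 = 7231 C
I = Q / t = 7231 / 2952 s = 2.45 A

2.45 A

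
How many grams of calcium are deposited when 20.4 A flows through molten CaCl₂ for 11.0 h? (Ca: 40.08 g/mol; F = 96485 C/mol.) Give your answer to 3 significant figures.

Charge passed = 20.4 × 39600 = 8.078×10^5 C
Moles of electrons = 8.078×10^5 / 96485 = 8.372 mol
Ca²⁺ + 2e⁻ → Ca, so n(Ca) = 8.372 / 2 = 4.186 mol
m = 4.186 × 40.08 = 168 g

168 g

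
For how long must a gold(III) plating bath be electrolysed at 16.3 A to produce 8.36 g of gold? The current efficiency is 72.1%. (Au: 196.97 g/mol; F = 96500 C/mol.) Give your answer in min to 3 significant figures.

n(Au) = 8.36 / 196.97 = 0.04244 mol
Au³⁺ + 3e⁻ → Au, so n(e⁻) = 3 × 0.04244 = 0.1273 mol
Q = 0.1273 × 96500 / 0.721 = 17040 C
t = Q / I = 17040 / 16.3 = 1045 s = 17.4 min

17.4 min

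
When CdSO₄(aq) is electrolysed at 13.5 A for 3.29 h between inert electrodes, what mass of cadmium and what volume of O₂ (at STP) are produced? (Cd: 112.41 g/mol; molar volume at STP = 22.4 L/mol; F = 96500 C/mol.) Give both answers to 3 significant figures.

93.1 g Cd; 9.28 L O₂

Q = 13.5 × 11844 = 1.599×10^5 C; n(e⁻) = 1.599×10^5 / 96500 = 1.657 mol
Cathode: Cd²⁺ + 2e⁻ → Cd → n(Cd) = 1.657/2 = 0.8285 mol → 93.1 g
Anode: 2H₂O → O₂ + 4H⁺ + 4e⁻ → n(O₂) = 1.657/4 = 0.4143 mol → 9.28 L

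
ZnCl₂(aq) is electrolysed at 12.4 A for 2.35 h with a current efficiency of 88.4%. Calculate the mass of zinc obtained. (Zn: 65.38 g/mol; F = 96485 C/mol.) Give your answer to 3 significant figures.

31.4 g

Q = 12.4 × 8460 = 1.049×10^5 C
n(e⁻) = 1.049×10^5 / 96485 = 1.087 mol
Zn²⁺ + 2e⁻ → Zn, so theoretical m(Zn) = 0.5435 × 65.38 = 35.53 g
Actual mass = 88.4% × 35.53 = 31.4 g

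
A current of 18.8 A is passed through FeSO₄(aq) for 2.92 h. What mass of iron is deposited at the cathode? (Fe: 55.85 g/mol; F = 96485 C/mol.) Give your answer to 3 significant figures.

Charge passed = 18.8 × 10512 = 1.976×10^5 C
n(e⁻) = Q/F = 1.976×10^5/96485 = 2.048 mol
Fe²⁺ + 2e⁻ → Fe, so n(Fe) = 2.048 / 2 = 1.024 mol
m = 1.024 × 55.85 = 57.2 g

57.2 g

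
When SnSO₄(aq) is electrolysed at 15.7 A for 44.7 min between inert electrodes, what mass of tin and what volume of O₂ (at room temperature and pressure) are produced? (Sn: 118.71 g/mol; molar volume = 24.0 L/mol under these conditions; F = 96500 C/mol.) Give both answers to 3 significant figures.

25.9 g Sn; 2.62 L O₂

Q = 15.7 × 2682 = 42110 C; n(e⁻) = 42110 / 96500 = 0.4364 mol
Cathode: Sn²⁺ + 2e⁻ → Sn → n(Sn) = 0.4364/2 = 0.2182 mol → 25.9 g
Anode: 2H₂O → O₂ + 4H⁺ + 4e⁻ → n(O₂) = 0.4364/4 = 0.1091 mol → 2.62 L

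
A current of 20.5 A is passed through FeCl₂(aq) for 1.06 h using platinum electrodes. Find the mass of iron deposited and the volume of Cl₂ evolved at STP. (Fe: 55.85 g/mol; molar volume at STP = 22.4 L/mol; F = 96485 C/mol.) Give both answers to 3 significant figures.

22.6 g Fe; 9.08 L Cl₂

Q = 20.5 × 3816 = 78230 C; n(e⁻) = 78230 / 96485 = 0.8108 mol
Cathode: Fe²⁺ + 2e⁻ → Fe → n(Fe) = 0.8108/2 = 0.4054 mol → 22.6 g
Anode: 2Cl⁻ → Cl₂ + 2e⁻ → n(Cl₂) = 0.8108/2 = 0.4054 mol → 9.08 L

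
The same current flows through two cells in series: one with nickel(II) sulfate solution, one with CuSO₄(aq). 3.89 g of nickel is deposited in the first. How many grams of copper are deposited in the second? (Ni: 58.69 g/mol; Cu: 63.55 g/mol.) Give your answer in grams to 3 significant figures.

4.21 g

n(Ni) = 3.89 / 58.69 = 0.06628 mol
Ni²⁺ + 2e⁻ → Ni, so n(e⁻) = 2 × 0.06628 = 0.1326 mol
Since the cells are in series, n(e⁻) in the Cu cell is also 0.1326 mol.
Cu²⁺ + 2e⁻ → Cu, so n(Cu) = 0.1326 / 2 = 0.06630 mol
m(Cu) = 0.06630 × 63.55 = 4.21 g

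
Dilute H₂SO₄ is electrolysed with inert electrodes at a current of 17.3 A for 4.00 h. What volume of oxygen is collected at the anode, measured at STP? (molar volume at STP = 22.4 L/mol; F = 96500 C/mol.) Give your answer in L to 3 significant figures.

Charge passed = 17.3 × 14400 = 2.491×10^5 C
n(e⁻) = 2.491×10^5 / 96500 = 2.581 mol
2H₂O → O₂ + 4H⁺ + 4e⁻, so n(O₂) = 2.581 / 4 = 0.6453 mol
V = 0.6453 × 22.4 = 14.45 L

14.5 L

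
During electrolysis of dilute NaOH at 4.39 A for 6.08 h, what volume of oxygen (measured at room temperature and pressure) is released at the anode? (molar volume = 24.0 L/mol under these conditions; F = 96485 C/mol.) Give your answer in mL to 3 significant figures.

Q = 4.39 A × 21888 s = 96090 C
n(e⁻) = 96090 / 96485 = 0.9959 mol
2H₂O → O₂ + 4H⁺ + 4e⁻, so n(O₂) = 0.9959 / 4 = 0.2490 mol
V = 0.2490 × 24.0 = 5.976 L
= 5980 mL

5980 mL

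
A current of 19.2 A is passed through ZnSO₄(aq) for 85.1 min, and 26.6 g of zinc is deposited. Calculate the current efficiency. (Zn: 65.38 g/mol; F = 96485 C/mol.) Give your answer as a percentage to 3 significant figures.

80.1%

Q = 19.2 × 5106 = 98040 C
n(e⁻) = 98040 / 96485 = 1.016 mol
Zn²⁺ + 2e⁻ → Zn, so theoretical n(Zn) = 0.5080 mol → 33.21 g
Efficiency = 26.6 / 33.21 = 0.8010 = 80.1%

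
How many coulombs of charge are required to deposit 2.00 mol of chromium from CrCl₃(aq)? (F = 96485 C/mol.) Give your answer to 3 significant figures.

Cr³⁺ + 3e⁻ → Cr, so n(e⁻) = 3 × 2.00 = 6.000 mol
Q = 6.000 × 96485 = 5.789×10^5 C

5.79×10^5 C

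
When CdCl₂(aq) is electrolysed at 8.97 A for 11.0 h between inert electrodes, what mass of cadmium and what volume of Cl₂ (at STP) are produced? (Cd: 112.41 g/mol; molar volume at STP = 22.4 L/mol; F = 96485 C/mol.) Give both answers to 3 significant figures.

207 g Cd; 41.2 L Cl₂

Q = 8.97 × 39600 = 3.552×10^5 C; n(e⁻) = 3.552×10^5 / 96485 = 3.681 mol
Cathode: Cd²⁺ + 2e⁻ → Cd → n(Cd) = 3.681/2 = 1.841 mol → 207 g
Anode: 2Cl⁻ → Cl₂ + 2e⁻ → n(Cl₂) = 3.681/2 = 1.841 mol → 41.2 L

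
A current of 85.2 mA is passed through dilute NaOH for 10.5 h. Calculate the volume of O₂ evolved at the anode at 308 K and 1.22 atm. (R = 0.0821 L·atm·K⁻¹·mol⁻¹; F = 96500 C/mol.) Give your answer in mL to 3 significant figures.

173 mL

Q = It = 0.0852 × 37800 = 3221 C
Moles of electrons = 3221 / 96500 = 0.03338 mol
2H₂O → O₂ + 4H⁺ + 4e⁻, so n(O₂) = 0.03338 / 4 = 0.008345 mol
V = nRT/P = 0.008345 × 0.0821 × 308 / 1.22 = 0.1730 L
= 173 mL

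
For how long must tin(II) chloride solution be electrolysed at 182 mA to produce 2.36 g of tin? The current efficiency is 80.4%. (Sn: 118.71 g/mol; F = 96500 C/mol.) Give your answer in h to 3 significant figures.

7.28 h

n(Sn) = 2.36 / 118.71 = 0.01988 mol
Sn²⁺ + 2e⁻ → Sn, so n(e⁻) = 2 × 0.01988 = 0.03976 mol
Q = 0.03976 × 96500 / 0.804 = 4772 C
t = Q / I = 4772 / 0.182 = 26220 s = 7.28 h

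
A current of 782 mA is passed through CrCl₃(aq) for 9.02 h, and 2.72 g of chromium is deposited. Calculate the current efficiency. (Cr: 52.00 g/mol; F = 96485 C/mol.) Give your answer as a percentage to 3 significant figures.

59.6%

Q = 0.782 × 32472 = 25390 C
n(e⁻) = 25390 / 96485 = 0.2631 mol
Cr³⁺ + 3e⁻ → Cr, so theoretical n(Cr) = 0.08770 mol → 4.560 g
Efficiency = 2.72 / 4.560 = 0.5965 = 59.6%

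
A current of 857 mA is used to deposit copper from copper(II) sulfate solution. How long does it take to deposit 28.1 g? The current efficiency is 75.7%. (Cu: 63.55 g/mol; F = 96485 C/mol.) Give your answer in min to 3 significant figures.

n(Cu) = 28.1 / 63.55 = 0.4422 mol
Cu²⁺ + 2e⁻ → Cu, so n(e⁻) = 2 × 0.4422 = 0.8844 mol
Q = 0.8844 × 96485 / 0.757 = 1.127×10^5 C
t = Q / I = 1.127×10^5 / 0.857 = 1.315×10^5 s = 2190 min

2190 min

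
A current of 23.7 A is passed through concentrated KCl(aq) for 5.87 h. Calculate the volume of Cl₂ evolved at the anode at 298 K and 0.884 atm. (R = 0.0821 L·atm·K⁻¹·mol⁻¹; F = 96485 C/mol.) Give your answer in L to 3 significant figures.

71.8 L

Q = It = 23.7 × 21132 = 5.008×10^5 C
n(e⁻) = 5.008×10^5 / 96485 = 5.190 mol
2Cl⁻ → Cl₂ + 2e⁻, so n(Cl₂) = 5.190 / 2 = 2.595 mol
V = nRT/P = 2.595 × 0.0821 × 298 / 0.884 = 71.82 L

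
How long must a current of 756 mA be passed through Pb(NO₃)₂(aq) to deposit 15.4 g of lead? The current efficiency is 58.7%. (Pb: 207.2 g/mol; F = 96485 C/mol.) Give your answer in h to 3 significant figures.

8.98 h

n(Pb) = 15.4 / 207.2 = 0.07432 mol
Pb²⁺ + 2e⁻ → Pb, so n(e⁻) = 2 × 0.07432 = 0.1486 mol
Q = 0.1486 × 96485 / 0.587 = 24430 C
t = Q / I = 24430 / 0.756 = 32310 s = 8.98 h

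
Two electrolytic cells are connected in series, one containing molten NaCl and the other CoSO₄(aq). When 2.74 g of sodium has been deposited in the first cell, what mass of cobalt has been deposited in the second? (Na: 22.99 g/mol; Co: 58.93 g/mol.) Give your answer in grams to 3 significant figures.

3.51 g

n(Na) = 2.74 / 22.99 = 0.1192 mol
Na⁺ + e⁻ → Na, so n(e⁻) = 0.1192 mol
The cells are in series, so the same charge (and hence the same n(e⁻) = 0.1192 mol) passes through both.
Co²⁺ + 2e⁻ → Co, so n(Co) = 0.1192 / 2 = 0.05960 mol
m(Co) = 0.05960 × 58.93 = 3.51 g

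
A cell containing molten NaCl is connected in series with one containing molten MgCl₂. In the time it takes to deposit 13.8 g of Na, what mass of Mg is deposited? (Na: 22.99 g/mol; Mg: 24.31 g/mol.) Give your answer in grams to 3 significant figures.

7.30 g

n(Na) = 13.8 / 22.99 = 0.6003 mol
Na⁺ + e⁻ → Na, so n(e⁻) = 0.6003 mol
In series, the same 0.6003 mol of electrons flows through the second cell.
Mg²⁺ + 2e⁻ → Mg, so n(Mg) = 0.6003 / 2 = 0.3002 mol
m(Mg) = 0.3002 × 24.31 = 7.30 g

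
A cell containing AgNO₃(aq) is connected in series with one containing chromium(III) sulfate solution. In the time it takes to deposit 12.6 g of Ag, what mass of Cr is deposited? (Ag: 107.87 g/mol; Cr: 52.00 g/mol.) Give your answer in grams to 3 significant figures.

2.02 g

n(Ag) = 12.6 / 107.87 = 0.1168 mol
Ag⁺ + e⁻ → Ag, so n(e⁻) = 0.1168 mol
Since the cells are in series, n(e⁻) in the Cr cell is also 0.1168 mol.
Cr³⁺ + 3e⁻ → Cr, so n(Cr) = 0.1168 / 3 = 0.03893 mol
m(Cr) = 0.03893 × 52.00 = 2.02 g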